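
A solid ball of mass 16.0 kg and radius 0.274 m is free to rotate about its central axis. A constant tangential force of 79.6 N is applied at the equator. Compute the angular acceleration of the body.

I = (2/5)MR² = (2/5)(16.0)(0.274)² = 0.4805 kg·m².
τ = F R = (79.6)(0.274) = 21.81 N·m.
From τ = Iα: α = 21.81/0.4805 = 45.39 rad/s².

α ≈ 45.4 rad/s²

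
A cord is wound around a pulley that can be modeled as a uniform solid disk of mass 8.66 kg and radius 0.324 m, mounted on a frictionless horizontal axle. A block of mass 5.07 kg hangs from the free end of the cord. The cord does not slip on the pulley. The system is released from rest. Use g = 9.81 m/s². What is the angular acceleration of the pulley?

α ≈ 16.3 rad/s²

I = ½MR² = (1/2)(8.66)(0.324)² = 0.4545 kg·m².
Block: mg − T = ma. Pulley: TR = Iα. No-slip: a = αR, so T = (I/R²)a = 4.330·a.
Then mg = (m + 4.330)a, so a = (5.07)(9.81)/(5.07 + 4.330) = 5.291 m/s².
α = a/R = 5.291/0.324 = 16.33 rad/s².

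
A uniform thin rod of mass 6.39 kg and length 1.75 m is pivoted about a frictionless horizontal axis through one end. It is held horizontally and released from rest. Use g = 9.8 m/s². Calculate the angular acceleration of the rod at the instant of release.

About the pivot, I = (1/3)ML² = (1/3)(6.39)(1.75)² = 6.523 kg·m².
The weight acts at the center, a distance L/2 = 0.8750 m from the pivot; τ = Mg(L/2) = 54.79 N·m.
α = τ/I = 54.79/6.523 = 8.400 rad/s².

α ≈ 8.40 rad/s²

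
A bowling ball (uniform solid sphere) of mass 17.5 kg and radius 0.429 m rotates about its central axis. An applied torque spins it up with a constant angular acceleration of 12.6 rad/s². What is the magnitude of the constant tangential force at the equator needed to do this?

I = (2/5)MR² = (2/5)(17.5)(0.429)² = 1.288 kg·m².
The required torque is τ = Iα = (1.288)(12.60) = 16.23 N·m.
A tangential force at the equator gives τ = FR, so F = τ/R = 16.23/0.429 = 37.84 N.

F ≈ 37.8 N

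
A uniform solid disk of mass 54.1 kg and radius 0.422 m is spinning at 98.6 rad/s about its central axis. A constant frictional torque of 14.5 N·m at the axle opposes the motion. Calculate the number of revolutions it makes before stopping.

≈ 257 revolutions

I = ½MR² = (1/2)(54.1)(0.422)² = 4.817 kg·m².
The net torque has magnitude 14.5 N·m, opposing ω.
|α| = τ/I = 14.50/4.817 = 3.010 rad/s² (deceleration).
ω² = ω₀² − 2|α|θ with ω = 0 ⇒ θ = ω₀²/(2|α|) = 1615 rad = 257.0 rev.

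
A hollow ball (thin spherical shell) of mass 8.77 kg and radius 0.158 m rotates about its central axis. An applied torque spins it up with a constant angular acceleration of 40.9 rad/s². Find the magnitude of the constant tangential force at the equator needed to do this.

F ≈ 37.8 N

I = (2/3)MR² = (2/3)(8.77)(0.158)² = 0.1460 kg·m².
The required torque is τ = Iα = (0.1460)(40.90) = 5.970 N·m.
A tangential force at the equator gives τ = FR, so F = τ/R = 5.970/0.158 = 37.78 N.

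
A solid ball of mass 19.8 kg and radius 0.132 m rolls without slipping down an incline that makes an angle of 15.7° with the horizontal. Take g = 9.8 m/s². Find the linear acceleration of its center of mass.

a ≈ 1.89 m/s²

Translation along the incline: Mg sinθ − f = Ma.
Rotation about the center: fR = Iα with I = (2/5)MR². No-slip gives a = αR, so f = (I/R²)a = (2/5)M a.
Substituting: Mg sinθ = (1 + 0.4000)Ma, so a = g sinθ/(1 + 0.4000) = (9.8) sin 15.7° / 1.400 = 1.894 m/s².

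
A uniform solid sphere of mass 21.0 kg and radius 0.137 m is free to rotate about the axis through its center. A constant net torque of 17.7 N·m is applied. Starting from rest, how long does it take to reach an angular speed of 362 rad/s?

I = (2/5)MR² = (2/5)(21.0)(0.137)² = 0.1577 kg·m².
α = τ/I = 17.7/0.1577 = 112.3 rad/s².
ω = αt ⇒ t = ω/α = 362/112.3 = 3.224 s.

t ≈ 3.22 s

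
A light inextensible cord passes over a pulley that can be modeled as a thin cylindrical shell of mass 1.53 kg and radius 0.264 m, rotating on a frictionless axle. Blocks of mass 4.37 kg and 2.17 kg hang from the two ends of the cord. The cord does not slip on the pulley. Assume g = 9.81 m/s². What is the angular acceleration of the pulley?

I = MR² = (1.53)(0.264)² = 0.1066 kg·m².
Heavier block: m₁g − T₁ = m₁a. Lighter block: T₂ − m₂g = m₂a.
Pulley: (T₁ − T₂)R = Iα = I(a/R), so T₁ − T₂ = (I/R²)a = 1·M_p a = 1.530·a.
Adding the three: (m₁ − m₂)g = (m₁ + m₂ + 1.530)a, so a = (4.37 − 2.17)(9.81)/(4.37 + 2.17 + 1.530) = 2.674 m/s².
α = a/R = 2.674/0.264 = 10.13 rad/s².

α ≈ 10.1 rad/s²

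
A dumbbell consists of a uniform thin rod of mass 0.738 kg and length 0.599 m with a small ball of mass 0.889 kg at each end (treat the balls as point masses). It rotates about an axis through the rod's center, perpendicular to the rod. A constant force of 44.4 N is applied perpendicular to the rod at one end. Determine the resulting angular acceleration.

α ≈ 73.2 rad/s²

I_rod = (1/12)ML² = (1/12)(0.738)(0.599)² = 0.02207 kg·m².
I_balls = 2·m·(L/2)² = 2(0.889)(0.2995)² = 0.1595 kg·m².
Total I = 0.1816 kg·m².
τ = F·(L/2) = (44.4)(0.299) = 13.30 N·m.
α = τ/I = 13.30/0.1816 = 73.24 rad/s².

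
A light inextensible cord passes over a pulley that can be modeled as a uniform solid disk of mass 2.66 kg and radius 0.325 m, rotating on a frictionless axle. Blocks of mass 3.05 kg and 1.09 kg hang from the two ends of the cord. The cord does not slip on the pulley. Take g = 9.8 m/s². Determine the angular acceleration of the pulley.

I = ½MR² = (1/2)(2.66)(0.325)² = 0.1405 kg·m².
Heavier block: m₁g − T₁ = m₁a. Lighter block: T₂ − m₂g = m₂a.
Pulley: (T₁ − T₂)R = Iα = I(a/R), so T₁ − T₂ = (I/R²)a = (1/2)M_p a = 1.330·a.
Adding the three: (m₁ − m₂)g = (m₁ + m₂ + 1.330)a, so a = (3.05 − 1.09)(9.8)/(3.05 + 1.09 + 1.330) = 3.512 m/s².
α = a/R = 3.512/0.325 = 10.80 rad/s².

α ≈ 10.8 rad/s²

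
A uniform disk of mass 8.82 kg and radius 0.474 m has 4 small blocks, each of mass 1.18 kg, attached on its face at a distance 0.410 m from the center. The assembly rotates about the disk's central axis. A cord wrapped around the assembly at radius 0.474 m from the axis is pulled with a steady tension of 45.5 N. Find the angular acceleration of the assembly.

I_disk = ½MR² = ½(8.82)(0.474)² = 0.9908 kg·m².
I_blocks = 4·m·r² = 4(1.18)(0.410)² = 0.7934 kg·m².
Total I = 1.784 kg·m².
τ = F r = (45.5)(0.474) = 21.57 N·m.
α = τ/I = 21.57/1.784 = 12.09 rad/s².

α ≈ 12.1 rad/s²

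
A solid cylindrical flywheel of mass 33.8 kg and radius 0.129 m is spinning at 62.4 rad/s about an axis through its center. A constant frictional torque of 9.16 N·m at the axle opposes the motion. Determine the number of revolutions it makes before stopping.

I = ½MR² = (1/2)(33.8)(0.129)² = 0.2812 kg·m².
The net torque has magnitude 9.16 N·m, opposing ω.
|α| = τ/I = 9.160/0.2812 = 32.57 rad/s² (deceleration).
ω² = ω₀² − 2|α|θ with ω = 0 ⇒ θ = ω₀²/(2|α|) = 59.77 rad = 9.513 rev.

≈ 9.51 revolutions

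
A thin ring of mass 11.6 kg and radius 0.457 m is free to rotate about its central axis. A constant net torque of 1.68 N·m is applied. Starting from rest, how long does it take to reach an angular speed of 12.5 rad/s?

t ≈ 18.0 s

I = MR² = (11.6)(0.457)² = 2.423 kg·m².
α = τ/I = 1.68/2.423 = 0.6935 rad/s².
ω = αt ⇒ t = ω/α = 12.5/0.6935 = 18.03 s.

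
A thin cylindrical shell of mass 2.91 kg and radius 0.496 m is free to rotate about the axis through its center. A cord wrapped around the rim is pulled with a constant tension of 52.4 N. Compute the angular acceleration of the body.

I = MR² = (2.91)(0.496)² = 0.7159 kg·m².
τ = F R = (52.4)(0.496) = 25.99 N·m.
From τ = Iα: α = 25.99/0.7159 = 36.30 rad/s².

α ≈ 36.3 rad/s²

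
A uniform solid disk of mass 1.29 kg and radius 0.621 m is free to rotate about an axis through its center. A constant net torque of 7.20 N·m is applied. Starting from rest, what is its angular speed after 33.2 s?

I = ½MR² = (1/2)(1.29)(0.621)² = 0.2487 kg·m².
α = τ/I = 7.20/0.2487 = 28.95 rad/s².
ω = ω₀ + αt = 0 + (28.95)(33.2) = 961.0 rad/s.

ω ≈ 961 rad/s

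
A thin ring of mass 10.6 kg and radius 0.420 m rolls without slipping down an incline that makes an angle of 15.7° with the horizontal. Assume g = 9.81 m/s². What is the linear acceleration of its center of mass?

Translation along the incline: Mg sinθ − f = Ma.
Rotation about the center: fR = Iα with I = MR². No-slip gives a = αR, so f = (I/R²)a = M a.
Substituting: Mg sinθ = (1 + 1.000)Ma, so a = g sinθ/(1 + 1.000) = (9.81) sin 15.7° / 2.000 = 1.327 m/s².

a ≈ 1.33 m/s²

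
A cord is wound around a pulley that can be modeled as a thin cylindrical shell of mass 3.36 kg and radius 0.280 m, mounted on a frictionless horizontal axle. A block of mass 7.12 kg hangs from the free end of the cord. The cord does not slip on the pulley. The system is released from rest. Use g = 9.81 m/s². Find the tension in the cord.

I = MR² = (3.36)(0.280)² = 0.2634 kg·m².
Block: mg − T = ma. Pulley: TR = Iα. No-slip: a = αR, so T = (I/R²)a = 3.360·a.
Then mg = (m + 3.360)a, so a = (7.12)(9.81)/(7.12 + 3.360) = 6.665 m/s².
T = 3.360·a = 22.39 N.

T ≈ 22.4 N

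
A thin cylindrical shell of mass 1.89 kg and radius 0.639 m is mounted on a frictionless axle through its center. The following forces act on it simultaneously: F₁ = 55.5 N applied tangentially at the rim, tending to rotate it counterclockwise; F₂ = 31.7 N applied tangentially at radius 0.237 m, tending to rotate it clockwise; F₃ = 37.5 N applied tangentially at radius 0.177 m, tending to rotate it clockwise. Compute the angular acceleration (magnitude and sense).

α ≈ 27.6 rad/s², counterclockwise

I = MR² = (1.89)(0.639)² = 0.7717 kg·m².
Taking counterclockwise as positive: τ₁ = +(55.5)(0.639) = +35.46 N·m; τ₂ = −(31.7)(0.237) = −7.513 N·m; τ₃ = −(37.5)(0.177) = −6.637 N·m.
Net torque τ = 21.31 N·m.
α = τ/I = 21.31/0.7717 = 27.62 rad/s².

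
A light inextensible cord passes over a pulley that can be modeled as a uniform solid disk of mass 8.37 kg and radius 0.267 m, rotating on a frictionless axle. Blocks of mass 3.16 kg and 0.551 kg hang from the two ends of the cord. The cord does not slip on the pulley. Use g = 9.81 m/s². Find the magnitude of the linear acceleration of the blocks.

a ≈ 3.24 m/s²

I = ½MR² = (1/2)(8.37)(0.267)² = 0.2983 kg·m².
Heavier block: m₁g − T₁ = m₁a. Lighter block: T₂ − m₂g = m₂a.
Pulley: (T₁ − T₂)R = Iα = I(a/R), so T₁ − T₂ = (I/R²)a = (1/2)M_p a = 4.185·a.
Adding the three: (m₁ − m₂)g = (m₁ + m₂ + 4.185)a, so a = (3.16 − 0.551)(9.81)/(3.16 + 0.551 + 4.185) = 3.241 m/s².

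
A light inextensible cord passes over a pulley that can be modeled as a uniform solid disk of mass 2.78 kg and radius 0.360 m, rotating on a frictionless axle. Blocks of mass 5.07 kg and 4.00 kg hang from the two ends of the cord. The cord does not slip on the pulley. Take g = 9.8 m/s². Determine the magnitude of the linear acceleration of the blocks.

a ≈ 1.00 m/s²

I = ½MR² = (1/2)(2.78)(0.360)² = 0.1801 kg·m².
Heavier block: m₁g − T₁ = m₁a. Lighter block: T₂ − m₂g = m₂a.
Pulley: (T₁ − T₂)R = Iα = I(a/R), so T₁ − T₂ = (I/R²)a = (1/2)M_p a = 1.390·a.
Adding the three: (m₁ − m₂)g = (m₁ + m₂ + 1.390)a, so a = (5.07 − 4.00)(9.8)/(5.07 + 4.00 + 1.390) = 1.002 m/s².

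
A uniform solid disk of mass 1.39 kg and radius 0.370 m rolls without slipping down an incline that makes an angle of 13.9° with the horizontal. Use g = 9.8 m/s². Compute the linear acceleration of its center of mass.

Translation along the incline: Mg sinθ − f = Ma.
Rotation about the center: fR = Iα with I = ½MR². No-slip gives a = αR, so f = (I/R²)a = (1/2)M a.
Substituting: Mg sinθ = (1 + 0.5000)Ma, so a = g sinθ/(1 + 0.5000) = (9.8) sin 13.9° / 1.500 = 1.569 m/s².

a ≈ 1.57 m/s²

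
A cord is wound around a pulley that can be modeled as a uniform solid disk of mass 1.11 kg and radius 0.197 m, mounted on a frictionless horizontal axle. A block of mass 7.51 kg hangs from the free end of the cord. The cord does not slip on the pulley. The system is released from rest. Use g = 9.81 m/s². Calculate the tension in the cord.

I = ½MR² = (1/2)(1.11)(0.197)² = 0.02154 kg·m².
Block: mg − T = ma. Pulley: TR = Iα. No-slip: a = αR, so T = (I/R²)a = 0.5550·a.
Then mg = (m + 0.5550)a, so a = (7.51)(9.81)/(7.51 + 0.5550) = 9.135 m/s².
T = 0.5550·a = 5.070 N.

T ≈ 5.07 N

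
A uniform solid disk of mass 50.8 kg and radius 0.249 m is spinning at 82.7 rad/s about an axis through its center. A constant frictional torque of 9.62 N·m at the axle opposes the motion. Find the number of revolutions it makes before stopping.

≈ 89.1 revolutions

I = ½MR² = (1/2)(50.8)(0.249)² = 1.575 kg·m².
The net torque has magnitude 9.62 N·m, opposing ω.
|α| = τ/I = 9.620/1.575 = 6.109 rad/s² (deceleration).
ω² = ω₀² − 2|α|θ with ω = 0 ⇒ θ = ω₀²/(2|α|) = 559.8 rad = 89.10 rev.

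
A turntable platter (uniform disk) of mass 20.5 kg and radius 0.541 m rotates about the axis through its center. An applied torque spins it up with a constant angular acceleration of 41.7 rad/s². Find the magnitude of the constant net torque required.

τ ≈ 125 N·m

I = ½MR² = (1/2)(20.5)(0.541)² = 3.000 kg·m².
τ = Iα = (3.000)(41.70) = 125.1 N·m.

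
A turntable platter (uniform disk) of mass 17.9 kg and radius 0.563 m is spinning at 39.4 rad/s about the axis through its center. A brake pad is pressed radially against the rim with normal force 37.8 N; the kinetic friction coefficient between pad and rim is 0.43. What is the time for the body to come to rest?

t ≈ 12.2 s

I = ½MR² = (1/2)(17.9)(0.563)² = 2.837 kg·m².
Friction force f = μN = (0.43)(37.8) = 16.25 N at the rim; torque magnitude τ = fR = 9.151 N·m, opposing ω.
|α| = τ/I = 9.151/2.837 = 3.226 rad/s² (deceleration).
0 = ω₀ − |α|t ⇒ t = ω₀/|α| = 39.4/3.226 = 12.21 s.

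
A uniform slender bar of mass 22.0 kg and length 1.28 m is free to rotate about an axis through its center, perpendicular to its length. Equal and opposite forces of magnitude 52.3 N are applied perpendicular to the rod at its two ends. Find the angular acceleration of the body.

I = (1/12)ML² = (1/12)(22.0)(1.28)² = 3.004 kg·m².
The couple gives τ = F·(L/2) + F·(L/2) = F L = (52.3)(1.28) = 66.94 N·m.
From τ = Iα: α = 66.94/3.004 = 22.29 rad/s².

α ≈ 22.3 rad/s²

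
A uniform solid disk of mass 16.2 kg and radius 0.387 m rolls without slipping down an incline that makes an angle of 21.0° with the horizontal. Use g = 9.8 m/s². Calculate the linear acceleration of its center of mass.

a ≈ 2.34 m/s²

Translation along the incline: Mg sinθ − f = Ma.
Rotation about the center: fR = Iα with I = ½MR². No-slip gives a = αR, so f = (I/R²)a = (1/2)M a.
Substituting: Mg sinθ = (1 + 0.5000)Ma, so a = g sinθ/(1 + 0.5000) = (9.8) sin 21.0° / 1.500 = 2.341 m/s².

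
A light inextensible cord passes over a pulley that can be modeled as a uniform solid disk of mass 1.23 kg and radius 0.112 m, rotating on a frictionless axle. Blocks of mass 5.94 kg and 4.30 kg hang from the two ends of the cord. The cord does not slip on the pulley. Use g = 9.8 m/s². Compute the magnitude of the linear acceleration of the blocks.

a ≈ 1.48 m/s²

I = ½MR² = (1/2)(1.23)(0.112)² = 0.007715 kg·m².
Heavier block: m₁g − T₁ = m₁a. Lighter block: T₂ − m₂g = m₂a.
Pulley: (T₁ − T₂)R = Iα = I(a/R), so T₁ − T₂ = (I/R²)a = (1/2)M_p a = 0.6150·a.
Adding the three: (m₁ − m₂)g = (m₁ + m₂ + 0.6150)a, so a = (5.94 − 4.30)(9.8)/(5.94 + 4.30 + 0.6150) = 1.481 m/s².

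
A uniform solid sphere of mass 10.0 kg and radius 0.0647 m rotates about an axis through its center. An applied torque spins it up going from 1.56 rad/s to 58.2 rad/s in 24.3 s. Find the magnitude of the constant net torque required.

τ ≈ 0.0390 N·m

I = (2/5)MR² = (2/5)(10.0)(0.0647)² = 0.01674 kg·m².
α = Δω/Δt = (58.2 − 1.56)/24.3 = 2.331 rad/s².
τ = Iα = (0.01674)(2.331) = 0.03903 N·m.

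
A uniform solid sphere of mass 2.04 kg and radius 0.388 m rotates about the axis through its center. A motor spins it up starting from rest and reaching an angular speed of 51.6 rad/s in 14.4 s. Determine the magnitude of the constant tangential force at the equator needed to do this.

F ≈ 1.13 N

I = (2/5)MR² = (2/5)(2.04)(0.388)² = 0.1228 kg·m².
α = Δω/Δt = (51.6 − 0)/14.4 = 3.583 rad/s².
The required torque is τ = Iα = (0.1228)(3.583) = 0.4402 N·m.
A tangential force at the equator gives τ = FR, so F = τ/R = 0.4402/0.388 = 1.135 N.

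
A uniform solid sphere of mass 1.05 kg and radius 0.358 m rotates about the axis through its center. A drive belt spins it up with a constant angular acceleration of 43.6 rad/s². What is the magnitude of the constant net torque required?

I = (2/5)MR² = (2/5)(1.05)(0.358)² = 0.05383 kg·m².
τ = Iα = (0.05383)(43.60) = 2.347 N·m.

τ ≈ 2.35 N·m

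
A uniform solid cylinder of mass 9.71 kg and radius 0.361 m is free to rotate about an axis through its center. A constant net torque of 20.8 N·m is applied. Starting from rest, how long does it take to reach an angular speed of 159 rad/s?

t ≈ 4.84 s

I = ½MR² = (1/2)(9.71)(0.361)² = 0.6327 kg·m².
α = τ/I = 20.8/0.6327 = 32.87 rad/s².
ω = αt ⇒ t = ω/α = 159/32.87 = 4.837 s.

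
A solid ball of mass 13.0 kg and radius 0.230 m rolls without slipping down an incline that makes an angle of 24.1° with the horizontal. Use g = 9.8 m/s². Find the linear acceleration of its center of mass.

Translation along the incline: Mg sinθ − f = Ma.
Rotation about the center: fR = Iα with I = (2/5)MR². No-slip gives a = αR, so f = (I/R²)a = (2/5)M a.
Substituting: Mg sinθ = (1 + 0.4000)Ma, so a = g sinθ/(1 + 0.4000) = (9.8) sin 24.1° / 1.400 = 2.858 m/s².

a ≈ 2.86 m/s²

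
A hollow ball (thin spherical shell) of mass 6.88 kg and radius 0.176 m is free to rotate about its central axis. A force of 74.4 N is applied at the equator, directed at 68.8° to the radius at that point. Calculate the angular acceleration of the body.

α ≈ 85.9 rad/s²

I = (2/3)MR² = (2/3)(6.88)(0.176)² = 0.1421 kg·m².
Only the tangential component produces torque: τ = F R sinθ = (74.4)(0.176) sin 68.8° = 12.21 N·m.
From τ = Iα: α = 12.21/0.1421 = 85.93 rad/s².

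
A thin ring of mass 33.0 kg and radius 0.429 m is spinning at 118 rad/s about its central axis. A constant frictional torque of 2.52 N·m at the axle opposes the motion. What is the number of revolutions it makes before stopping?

≈ 2670 revolutions

I = MR² = (33.0)(0.429)² = 6.073 kg·m².
The net torque has magnitude 2.52 N·m, opposing ω.
|α| = τ/I = 2.520/6.073 = 0.4149 rad/s² (deceleration).
ω² = ω₀² − 2|α|θ with ω = 0 ⇒ θ = ω₀²/(2|α|) = 16780 rad = 2670 rev.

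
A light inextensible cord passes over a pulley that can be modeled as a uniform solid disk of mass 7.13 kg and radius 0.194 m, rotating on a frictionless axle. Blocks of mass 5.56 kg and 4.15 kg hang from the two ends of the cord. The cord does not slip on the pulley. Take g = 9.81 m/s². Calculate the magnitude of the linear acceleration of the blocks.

I = ½MR² = (1/2)(7.13)(0.194)² = 0.1342 kg·m².
Heavier block: m₁g − T₁ = m₁a. Lighter block: T₂ − m₂g = m₂a.
Pulley: (T₁ − T₂)R = Iα = I(a/R), so T₁ − T₂ = (I/R²)a = (1/2)M_p a = 3.565·a.
Adding the three: (m₁ − m₂)g = (m₁ + m₂ + 3.565)a, so a = (5.56 − 4.15)(9.81)/(5.56 + 4.15 + 3.565) = 1.042 m/s².

a ≈ 1.04 m/s²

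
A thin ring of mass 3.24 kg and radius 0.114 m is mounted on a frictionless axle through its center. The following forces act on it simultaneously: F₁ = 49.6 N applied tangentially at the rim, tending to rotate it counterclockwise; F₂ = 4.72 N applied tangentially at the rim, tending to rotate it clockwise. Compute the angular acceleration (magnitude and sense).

I = MR² = (3.24)(0.114)² = 0.04211 kg·m².
Taking counterclockwise as positive: τ₁ = +(49.6)(0.114) = +5.654 N·m; τ₂ = −(4.72)(0.114) = −0.5381 N·m.
Net torque τ = 5.116 N·m.
α = τ/I = 5.116/0.04211 = 121.5 rad/s².

α ≈ 122 rad/s², counterclockwise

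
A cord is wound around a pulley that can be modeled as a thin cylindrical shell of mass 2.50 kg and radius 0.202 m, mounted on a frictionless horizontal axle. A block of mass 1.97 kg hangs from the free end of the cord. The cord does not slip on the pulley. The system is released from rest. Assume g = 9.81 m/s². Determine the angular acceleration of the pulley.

I = MR² = (2.50)(0.202)² = 0.1020 kg·m².
Block: mg − T = ma. Pulley: TR = Iα. No-slip: a = αR, so T = (I/R²)a = 2.500·a.
Then mg = (m + 2.500)a, so a = (1.97)(9.81)/(1.97 + 2.500) = 4.323 m/s².
α = a/R = 4.323/0.202 = 21.40 rad/s².

α ≈ 21.4 rad/s²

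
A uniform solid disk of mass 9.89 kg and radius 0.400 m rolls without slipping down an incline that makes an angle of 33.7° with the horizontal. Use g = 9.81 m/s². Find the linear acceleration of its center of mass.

Translation along the incline: Mg sinθ − f = Ma.
Rotation about the center: fR = Iα with I = ½MR². No-slip gives a = αR, so f = (I/R²)a = (1/2)M a.
Substituting: Mg sinθ = (1 + 0.5000)Ma, so a = g sinθ/(1 + 0.5000) = (9.81) sin 33.7° / 1.500 = 3.629 m/s².

a ≈ 3.63 m/s²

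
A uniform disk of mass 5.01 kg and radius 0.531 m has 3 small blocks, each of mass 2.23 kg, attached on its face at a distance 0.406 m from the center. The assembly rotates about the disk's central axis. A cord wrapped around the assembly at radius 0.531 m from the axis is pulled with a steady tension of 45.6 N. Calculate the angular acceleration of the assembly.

I_disk = ½MR² = ½(5.01)(0.531)² = 0.7063 kg·m².
I_blocks = 3·m·r² = 3(2.23)(0.406)² = 1.103 kg·m².
Total I = 1.809 kg·m².
τ = F r = (45.6)(0.531) = 24.21 N·m.
α = τ/I = 24.21/1.809 = 13.38 rad/s².

α ≈ 13.4 rad/s²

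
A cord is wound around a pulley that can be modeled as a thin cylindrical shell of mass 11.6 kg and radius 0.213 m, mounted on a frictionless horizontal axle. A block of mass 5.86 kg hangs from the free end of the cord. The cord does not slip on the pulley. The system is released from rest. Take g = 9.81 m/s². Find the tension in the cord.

T ≈ 38.2 N

I = MR² = (11.6)(0.213)² = 0.5263 kg·m².
Block: mg − T = ma. Pulley: TR = Iα. No-slip: a = αR, so T = (I/R²)a = 11.60·a.
Then mg = (m + 11.60)a, so a = (5.86)(9.81)/(5.86 + 11.60) = 3.292 m/s².
T = 11.60·a = 38.19 N.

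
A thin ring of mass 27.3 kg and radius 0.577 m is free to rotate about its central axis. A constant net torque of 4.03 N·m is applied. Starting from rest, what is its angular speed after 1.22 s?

ω ≈ 0.541 rad/s

I = MR² = (27.3)(0.577)² = 9.089 kg·m².
α = τ/I = 4.03/9.089 = 0.4434 rad/s².
ω = ω₀ + αt = 0 + (0.4434)(1.22) = 0.5409 rad/s.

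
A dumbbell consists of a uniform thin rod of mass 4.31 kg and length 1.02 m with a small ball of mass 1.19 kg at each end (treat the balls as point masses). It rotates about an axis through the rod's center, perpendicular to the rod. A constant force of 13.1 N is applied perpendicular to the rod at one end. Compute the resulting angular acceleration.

α ≈ 6.73 rad/s²

I_rod = (1/12)ML² = (1/12)(4.31)(1.02)² = 0.3737 kg·m².
I_balls = 2·m·(L/2)² = 2(1.19)(0.5100)² = 0.6190 kg·m².
Total I = 0.9927 kg·m².
τ = F·(L/2) = (13.1)(0.510) = 6.681 N·m.
α = τ/I = 6.681/0.9927 = 6.730 rad/s².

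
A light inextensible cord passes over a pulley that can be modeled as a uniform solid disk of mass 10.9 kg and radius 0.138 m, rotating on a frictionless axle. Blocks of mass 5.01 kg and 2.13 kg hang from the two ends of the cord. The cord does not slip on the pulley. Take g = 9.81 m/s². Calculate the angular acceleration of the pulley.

I = ½MR² = (1/2)(10.9)(0.138)² = 0.1038 kg·m².
Heavier block: m₁g − T₁ = m₁a. Lighter block: T₂ − m₂g = m₂a.
Pulley: (T₁ − T₂)R = Iα = I(a/R), so T₁ − T₂ = (I/R²)a = (1/2)M_p a = 5.450·a.
Adding the three: (m₁ − m₂)g = (m₁ + m₂ + 5.450)a, so a = (5.01 − 2.13)(9.81)/(5.01 + 2.13 + 5.450) = 2.244 m/s².
α = a/R = 2.244/0.138 = 16.26 rad/s².

α ≈ 16.3 rad/s²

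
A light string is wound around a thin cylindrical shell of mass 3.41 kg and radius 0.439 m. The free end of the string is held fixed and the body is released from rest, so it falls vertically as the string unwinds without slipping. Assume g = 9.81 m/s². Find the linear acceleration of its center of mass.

Translation: Mg − T = Ma. Rotation about the center: TR = Iα with I = MR².
With a = αR: T = (I/R²)a = M a, so Mg = (1 + 1.000)Ma.
a = g/(1 + 1.000) = 9.81/2.000 = 4.905 m/s².

a ≈ 4.91 m/s²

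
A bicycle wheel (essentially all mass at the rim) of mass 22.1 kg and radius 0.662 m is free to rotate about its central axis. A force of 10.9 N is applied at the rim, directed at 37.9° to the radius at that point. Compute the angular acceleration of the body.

α ≈ 0.458 rad/s²

I = MR² = (22.1)(0.662)² = 9.685 kg·m².
Only the tangential component produces torque: τ = F R sinθ = (10.9)(0.662) sin 37.9° = 4.433 N·m.
From τ = Iα: α = 4.433/9.685 = 0.4577 rad/s².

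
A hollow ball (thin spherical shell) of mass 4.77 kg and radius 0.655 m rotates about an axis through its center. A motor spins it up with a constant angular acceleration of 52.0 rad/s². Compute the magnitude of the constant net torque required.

I = (2/3)MR² = (2/3)(4.77)(0.655)² = 1.364 kg·m².
τ = Iα = (1.364)(52.00) = 70.94 N·m.

τ ≈ 70.9 N·m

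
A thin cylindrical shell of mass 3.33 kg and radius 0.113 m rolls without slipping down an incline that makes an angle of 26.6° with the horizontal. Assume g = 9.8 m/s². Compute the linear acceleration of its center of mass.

a ≈ 2.19 m/s²

Translation along the incline: Mg sinθ − f = Ma.
Rotation about the center: fR = Iα with I = MR². No-slip gives a = αR, so f = (I/R²)a = M a.
Substituting: Mg sinθ = (1 + 1.000)Ma, so a = g sinθ/(1 + 1.000) = (9.8) sin 26.6° / 2.000 = 2.194 m/s².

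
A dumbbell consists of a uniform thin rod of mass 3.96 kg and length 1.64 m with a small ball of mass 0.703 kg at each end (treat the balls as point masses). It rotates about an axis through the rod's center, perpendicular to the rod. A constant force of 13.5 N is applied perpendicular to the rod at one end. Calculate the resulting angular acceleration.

I_rod = (1/12)ML² = (1/12)(3.96)(1.64)² = 0.8876 kg·m².
I_balls = 2·m·(L/2)² = 2(0.703)(0.8200)² = 0.9454 kg·m².
Total I = 1.833 kg·m².
τ = F·(L/2) = (13.5)(0.820) = 11.07 N·m.
α = τ/I = 11.07/1.833 = 6.039 rad/s².

α ≈ 6.04 rad/s²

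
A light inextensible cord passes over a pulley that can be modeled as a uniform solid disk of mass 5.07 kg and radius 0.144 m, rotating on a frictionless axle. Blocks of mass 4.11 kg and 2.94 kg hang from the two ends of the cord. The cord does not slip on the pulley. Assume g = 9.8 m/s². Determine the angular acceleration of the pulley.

α ≈ 8.31 rad/s²

I = ½MR² = (1/2)(5.07)(0.144)² = 0.05257 kg·m².
Heavier block: m₁g − T₁ = m₁a. Lighter block: T₂ − m₂g = m₂a.
Pulley: (T₁ − T₂)R = Iα = I(a/R), so T₁ − T₂ = (I/R²)a = (1/2)M_p a = 2.535·a.
Adding the three: (m₁ − m₂)g = (m₁ + m₂ + 2.535)a, so a = (4.11 − 2.94)(9.8)/(4.11 + 2.94 + 2.535) = 1.196 m/s².
α = a/R = 1.196/0.144 = 8.307 rad/s².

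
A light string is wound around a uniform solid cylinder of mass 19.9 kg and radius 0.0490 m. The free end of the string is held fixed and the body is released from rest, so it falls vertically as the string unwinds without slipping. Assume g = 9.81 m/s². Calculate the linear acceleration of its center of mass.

a ≈ 6.54 m/s²

Translation: Mg − T = Ma. Rotation about the center: TR = Iα with I = ½MR².
With a = αR: T = (I/R²)a = (1/2)M a, so Mg = (1 + 0.5000)Ma.
a = g/(1 + 0.5000) = 9.81/1.500 = 6.540 m/s².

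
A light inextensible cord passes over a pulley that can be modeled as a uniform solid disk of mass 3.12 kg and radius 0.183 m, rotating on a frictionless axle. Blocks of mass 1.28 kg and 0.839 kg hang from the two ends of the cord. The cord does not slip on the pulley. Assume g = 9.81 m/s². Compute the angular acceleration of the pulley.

I = ½MR² = (1/2)(3.12)(0.183)² = 0.05224 kg·m².
Heavier block: m₁g − T₁ = m₁a. Lighter block: T₂ − m₂g = m₂a.
Pulley: (T₁ − T₂)R = Iα = I(a/R), so T₁ − T₂ = (I/R²)a = (1/2)M_p a = 1.560·a.
Adding the three: (m₁ − m₂)g = (m₁ + m₂ + 1.560)a, so a = (1.28 − 0.839)(9.81)/(1.28 + 0.839 + 1.560) = 1.176 m/s².
α = a/R = 1.176/0.183 = 6.426 rad/s².

α ≈ 6.43 rad/s²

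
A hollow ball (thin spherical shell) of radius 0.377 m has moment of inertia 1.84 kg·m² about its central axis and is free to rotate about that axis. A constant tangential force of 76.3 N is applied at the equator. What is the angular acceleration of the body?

α ≈ 15.6 rad/s²

τ = F R = (76.3)(0.377) = 28.77 N·m.
From τ = Iα: α = 28.77/1.840 = 15.63 rad/s².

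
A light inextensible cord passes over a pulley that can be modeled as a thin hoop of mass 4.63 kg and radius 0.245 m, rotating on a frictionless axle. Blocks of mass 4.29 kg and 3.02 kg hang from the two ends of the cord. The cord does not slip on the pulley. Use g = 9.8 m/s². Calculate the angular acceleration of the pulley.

α ≈ 4.25 rad/s²

I = MR² = (4.63)(0.245)² = 0.2779 kg·m².
Heavier block: m₁g − T₁ = m₁a. Lighter block: T₂ − m₂g = m₂a.
Pulley: (T₁ − T₂)R = Iα = I(a/R), so T₁ − T₂ = (I/R²)a = 1·M_p a = 4.630·a.
Adding the three: (m₁ − m₂)g = (m₁ + m₂ + 4.630)a, so a = (4.29 − 3.02)(9.8)/(4.29 + 3.02 + 4.630) = 1.042 m/s².
α = a/R = 1.042/0.245 = 4.255 rad/s².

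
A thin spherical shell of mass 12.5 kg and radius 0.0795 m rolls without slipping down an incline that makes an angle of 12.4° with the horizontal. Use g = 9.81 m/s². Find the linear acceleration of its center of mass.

a ≈ 1.26 m/s²

Translation along the incline: Mg sinθ − f = Ma.
Rotation about the center: fR = Iα with I = (2/3)MR². No-slip gives a = αR, so f = (I/R²)a = (2/3)M a.
Substituting: Mg sinθ = (1 + 0.6667)Ma, so a = g sinθ/(1 + 0.6667) = (9.81) sin 12.4° / 1.667 = 1.264 m/s².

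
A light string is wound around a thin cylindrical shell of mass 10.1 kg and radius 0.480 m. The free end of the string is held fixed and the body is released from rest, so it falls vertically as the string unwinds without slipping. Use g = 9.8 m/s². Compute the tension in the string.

Translation: Mg − T = Ma. Rotation about the center: TR = Iα with I = MR².
With a = αR: T = (I/R²)a = M a, so Mg = (1 + 1.000)Ma.
a = g/(1 + 1.000) = 9.8/2.000 = 4.900 m/s².
T = 1.000·M·a = (1.000)(10.1)(4.900) = 49.49 N.

T ≈ 49.5 N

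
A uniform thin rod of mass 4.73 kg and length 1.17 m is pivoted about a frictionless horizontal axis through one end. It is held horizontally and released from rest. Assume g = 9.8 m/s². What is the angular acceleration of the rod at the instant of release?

α ≈ 12.6 rad/s²

About the pivot, I = (1/3)ML² = (1/3)(4.73)(1.17)² = 2.158 kg·m².
The weight acts at the center, a distance L/2 = 0.5850 m from the pivot; τ = Mg(L/2) = 27.12 N·m.
α = τ/I = 27.12/2.158 = 12.56 rad/s².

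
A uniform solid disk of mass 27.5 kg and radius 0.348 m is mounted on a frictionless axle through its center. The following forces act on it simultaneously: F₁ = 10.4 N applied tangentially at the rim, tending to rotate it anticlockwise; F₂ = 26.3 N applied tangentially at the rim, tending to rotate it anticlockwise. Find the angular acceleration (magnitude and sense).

α ≈ 7.67 rad/s², anticlockwise

I = ½MR² = (1/2)(27.5)(0.348)² = 1.665 kg·m².
Taking anticlockwise as positive: τ₁ = +(10.4)(0.348) = +3.619 N·m; τ₂ = +(26.3)(0.348) = +9.152 N·m.
Net torque τ = 12.77 N·m.
α = τ/I = 12.77/1.665 = 7.670 rad/s².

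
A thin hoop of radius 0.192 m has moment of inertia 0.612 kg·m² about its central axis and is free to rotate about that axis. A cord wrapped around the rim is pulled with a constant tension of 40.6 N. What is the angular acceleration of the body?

τ = F R = (40.6)(0.192) = 7.795 N·m.
From τ = Iα: α = 7.795/0.6120 = 12.74 rad/s².

α ≈ 12.7 rad/s²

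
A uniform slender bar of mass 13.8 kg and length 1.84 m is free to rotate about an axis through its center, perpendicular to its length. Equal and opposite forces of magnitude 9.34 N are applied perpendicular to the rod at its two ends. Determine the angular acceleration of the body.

I = (1/12)ML² = (1/12)(13.8)(1.84)² = 3.893 kg·m².
The couple gives τ = F·(L/2) + F·(L/2) = F L = (9.34)(1.84) = 17.19 N·m.
From τ = Iα: α = 17.19/3.893 = 4.414 rad/s².

α ≈ 4.41 rad/s²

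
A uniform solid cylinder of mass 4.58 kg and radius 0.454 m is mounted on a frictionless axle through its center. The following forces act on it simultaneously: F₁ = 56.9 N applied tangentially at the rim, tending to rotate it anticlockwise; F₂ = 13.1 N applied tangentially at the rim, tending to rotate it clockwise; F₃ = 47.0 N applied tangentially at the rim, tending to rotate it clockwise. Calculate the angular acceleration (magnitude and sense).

I = ½MR² = (1/2)(4.58)(0.454)² = 0.4720 kg·m².
Taking anticlockwise as positive: τ₁ = +(56.9)(0.454) = +25.83 N·m; τ₂ = −(13.1)(0.454) = −5.947 N·m; τ₃ = −(47.0)(0.454) = −21.34 N·m.
Net torque τ = -1.453 N·m.
α = τ/I = -1.453/0.4720 = -3.078 rad/s².

α ≈ 3.08 rad/s², clockwise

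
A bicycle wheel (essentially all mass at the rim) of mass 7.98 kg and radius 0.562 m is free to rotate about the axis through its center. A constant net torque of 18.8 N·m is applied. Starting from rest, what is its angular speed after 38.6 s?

I = MR² = (7.98)(0.562)² = 2.520 kg·m².
α = τ/I = 18.8/2.520 = 7.459 rad/s².
ω = ω₀ + αt = 0 + (7.459)(38.6) = 287.9 rad/s.

ω ≈ 288 rad/s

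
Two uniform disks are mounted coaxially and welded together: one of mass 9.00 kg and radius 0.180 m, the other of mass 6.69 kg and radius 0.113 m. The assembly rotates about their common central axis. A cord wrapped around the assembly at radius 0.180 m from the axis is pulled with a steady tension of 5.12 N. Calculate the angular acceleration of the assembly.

α ≈ 4.89 rad/s²

I = ½M₁R₁² + ½M₂R₂² = ½(9.00)(0.180)² + ½(6.69)(0.113)² = 0.1885 kg·m².
τ = F r = (5.12)(0.180) = 0.9216 N·m.
α = τ/I = 0.9216/0.1885 = 4.889 rad/s².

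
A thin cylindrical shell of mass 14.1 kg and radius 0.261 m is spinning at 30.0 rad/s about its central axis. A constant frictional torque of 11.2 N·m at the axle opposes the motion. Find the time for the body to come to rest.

I = MR² = (14.1)(0.261)² = 0.9605 kg·m².
The net torque has magnitude 11.2 N·m, opposing ω.
|α| = τ/I = 11.20/0.9605 = 11.66 rad/s² (deceleration).
0 = ω₀ − |α|t ⇒ t = ω₀/|α| = 30.0/11.66 = 2.573 s.

t ≈ 2.57 s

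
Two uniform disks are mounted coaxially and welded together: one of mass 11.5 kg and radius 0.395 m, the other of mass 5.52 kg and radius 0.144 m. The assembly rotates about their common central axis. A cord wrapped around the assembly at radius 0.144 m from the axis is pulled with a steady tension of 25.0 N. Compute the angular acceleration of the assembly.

α ≈ 3.77 rad/s²

I = ½M₁R₁² + ½M₂R₂² = ½(11.5)(0.395)² + ½(5.52)(0.144)² = 0.9544 kg·m².
τ = F r = (25.0)(0.144) = 3.600 N·m.
α = τ/I = 3.600/0.9544 = 3.772 rad/s².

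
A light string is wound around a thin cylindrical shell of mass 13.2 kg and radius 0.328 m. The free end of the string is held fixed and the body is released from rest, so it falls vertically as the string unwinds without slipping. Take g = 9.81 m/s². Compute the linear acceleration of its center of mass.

Translation: Mg − T = Ma. Rotation about the center: TR = Iα with I = MR².
With a = αR: T = (I/R²)a = M a, so Mg = (1 + 1.000)Ma.
a = g/(1 + 1.000) = 9.81/2.000 = 4.905 m/s².

a ≈ 4.91 m/s²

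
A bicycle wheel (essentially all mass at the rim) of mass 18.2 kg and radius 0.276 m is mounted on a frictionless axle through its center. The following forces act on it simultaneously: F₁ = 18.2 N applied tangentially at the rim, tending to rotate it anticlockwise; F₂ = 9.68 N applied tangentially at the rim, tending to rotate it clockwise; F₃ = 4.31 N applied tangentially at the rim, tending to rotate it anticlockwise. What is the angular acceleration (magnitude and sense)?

α ≈ 2.55 rad/s², anticlockwise

I = MR² = (18.2)(0.276)² = 1.386 kg·m².
Taking anticlockwise as positive: τ₁ = +(18.2)(0.276) = +5.023 N·m; τ₂ = −(9.68)(0.276) = −2.672 N·m; τ₃ = +(4.31)(0.276) = +1.190 N·m.
Net torque τ = 3.541 N·m.
α = τ/I = 3.541/1.386 = 2.554 rad/s².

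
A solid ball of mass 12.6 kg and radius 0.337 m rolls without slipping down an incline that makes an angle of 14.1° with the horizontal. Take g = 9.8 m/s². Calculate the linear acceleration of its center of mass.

a ≈ 1.71 m/s²

Translation along the incline: Mg sinθ − f = Ma.
Rotation about the center: fR = Iα with I = (2/5)MR². No-slip gives a = αR, so f = (I/R²)a = (2/5)M a.
Substituting: Mg sinθ = (1 + 0.4000)Ma, so a = g sinθ/(1 + 0.4000) = (9.8) sin 14.1° / 1.400 = 1.705 m/s².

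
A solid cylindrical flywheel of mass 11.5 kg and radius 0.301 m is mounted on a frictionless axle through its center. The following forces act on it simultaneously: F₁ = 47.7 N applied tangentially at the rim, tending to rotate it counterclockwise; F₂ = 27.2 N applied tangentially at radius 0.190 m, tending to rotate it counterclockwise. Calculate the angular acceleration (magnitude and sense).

I = ½MR² = (1/2)(11.5)(0.301)² = 0.5210 kg·m².
Taking counterclockwise as positive: τ₁ = +(47.7)(0.301) = +14.36 N·m; τ₂ = +(27.2)(0.190) = +5.168 N·m.
Net torque τ = 19.53 N·m.
α = τ/I = 19.53/0.5210 = 37.48 rad/s².

α ≈ 37.5 rad/s², counterclockwise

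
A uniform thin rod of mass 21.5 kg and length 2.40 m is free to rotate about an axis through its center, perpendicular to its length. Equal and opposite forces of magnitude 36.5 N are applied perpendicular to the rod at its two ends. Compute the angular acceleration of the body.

I = (1/12)ML² = (1/12)(21.5)(2.40)² = 10.32 kg·m².
The couple gives τ = F·(L/2) + F·(L/2) = F L = (36.5)(2.40) = 87.60 N·m.
From τ = Iα: α = 87.60/10.32 = 8.488 rad/s².

α ≈ 8.49 rad/s²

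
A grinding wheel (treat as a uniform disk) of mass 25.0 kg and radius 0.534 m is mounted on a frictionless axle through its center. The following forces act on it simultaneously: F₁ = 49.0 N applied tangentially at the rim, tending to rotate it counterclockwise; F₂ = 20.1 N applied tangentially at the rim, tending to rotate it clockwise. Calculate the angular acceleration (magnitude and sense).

I = ½MR² = (1/2)(25.0)(0.534)² = 3.564 kg·m².
Taking counterclockwise as positive: τ₁ = +(49.0)(0.534) = +26.17 N·m; τ₂ = −(20.1)(0.534) = −10.73 N·m.
Net torque τ = 15.43 N·m.
α = τ/I = 15.43/3.564 = 4.330 rad/s².

α ≈ 4.33 rad/s², counterclockwise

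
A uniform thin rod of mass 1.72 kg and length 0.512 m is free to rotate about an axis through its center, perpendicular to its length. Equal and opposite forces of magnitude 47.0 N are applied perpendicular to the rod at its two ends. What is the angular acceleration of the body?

α ≈ 640 rad/s²

I = (1/12)ML² = (1/12)(1.72)(0.512)² = 0.03757 kg·m².
The couple gives τ = F·(L/2) + F·(L/2) = F L = (47.0)(0.512) = 24.06 N·m.
Newton's second law for rotation, τ = Iα, gives α = τ/I = 24.06/0.03757 = 640.4 rad/s².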